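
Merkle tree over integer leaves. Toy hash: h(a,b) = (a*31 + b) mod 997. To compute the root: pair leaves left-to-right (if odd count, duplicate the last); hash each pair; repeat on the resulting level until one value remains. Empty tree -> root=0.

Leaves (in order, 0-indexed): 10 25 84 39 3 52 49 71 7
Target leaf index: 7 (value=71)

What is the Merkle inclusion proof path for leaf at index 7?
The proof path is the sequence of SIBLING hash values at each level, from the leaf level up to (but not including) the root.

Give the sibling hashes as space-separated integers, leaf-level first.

Answer: 49 145 67 66

Derivation:
L0 (leaves): [10, 25, 84, 39, 3, 52, 49, 71, 7], target index=7
L1: h(10,25)=(10*31+25)%997=335 [pair 0] h(84,39)=(84*31+39)%997=649 [pair 1] h(3,52)=(3*31+52)%997=145 [pair 2] h(49,71)=(49*31+71)%997=593 [pair 3] h(7,7)=(7*31+7)%997=224 [pair 4] -> [335, 649, 145, 593, 224]
  Sibling for proof at L0: 49
L2: h(335,649)=(335*31+649)%997=67 [pair 0] h(145,593)=(145*31+593)%997=103 [pair 1] h(224,224)=(224*31+224)%997=189 [pair 2] -> [67, 103, 189]
  Sibling for proof at L1: 145
L3: h(67,103)=(67*31+103)%997=186 [pair 0] h(189,189)=(189*31+189)%997=66 [pair 1] -> [186, 66]
  Sibling for proof at L2: 67
L4: h(186,66)=(186*31+66)%997=847 [pair 0] -> [847]
  Sibling for proof at L3: 66
Root: 847
Proof path (sibling hashes from leaf to root): [49, 145, 67, 66]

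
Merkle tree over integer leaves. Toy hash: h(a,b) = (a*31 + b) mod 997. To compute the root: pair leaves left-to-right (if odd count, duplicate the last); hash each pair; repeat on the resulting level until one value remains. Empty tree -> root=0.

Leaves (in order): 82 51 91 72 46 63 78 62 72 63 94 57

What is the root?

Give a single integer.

Answer: 237

Derivation:
L0: [82, 51, 91, 72, 46, 63, 78, 62, 72, 63, 94, 57]
L1: h(82,51)=(82*31+51)%997=599 h(91,72)=(91*31+72)%997=899 h(46,63)=(46*31+63)%997=492 h(78,62)=(78*31+62)%997=486 h(72,63)=(72*31+63)%997=301 h(94,57)=(94*31+57)%997=977 -> [599, 899, 492, 486, 301, 977]
L2: h(599,899)=(599*31+899)%997=525 h(492,486)=(492*31+486)%997=783 h(301,977)=(301*31+977)%997=338 -> [525, 783, 338]
L3: h(525,783)=(525*31+783)%997=109 h(338,338)=(338*31+338)%997=846 -> [109, 846]
L4: h(109,846)=(109*31+846)%997=237 -> [237]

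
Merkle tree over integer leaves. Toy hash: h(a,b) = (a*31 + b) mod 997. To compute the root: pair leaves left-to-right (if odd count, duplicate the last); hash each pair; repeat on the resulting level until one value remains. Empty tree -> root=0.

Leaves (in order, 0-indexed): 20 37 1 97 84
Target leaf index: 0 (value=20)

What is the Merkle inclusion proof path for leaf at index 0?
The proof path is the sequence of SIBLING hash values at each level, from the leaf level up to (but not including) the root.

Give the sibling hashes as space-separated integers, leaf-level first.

Answer: 37 128 274

Derivation:
L0 (leaves): [20, 37, 1, 97, 84], target index=0
L1: h(20,37)=(20*31+37)%997=657 [pair 0] h(1,97)=(1*31+97)%997=128 [pair 1] h(84,84)=(84*31+84)%997=694 [pair 2] -> [657, 128, 694]
  Sibling for proof at L0: 37
L2: h(657,128)=(657*31+128)%997=555 [pair 0] h(694,694)=(694*31+694)%997=274 [pair 1] -> [555, 274]
  Sibling for proof at L1: 128
L3: h(555,274)=(555*31+274)%997=530 [pair 0] -> [530]
  Sibling for proof at L2: 274
Root: 530
Proof path (sibling hashes from leaf to root): [37, 128, 274]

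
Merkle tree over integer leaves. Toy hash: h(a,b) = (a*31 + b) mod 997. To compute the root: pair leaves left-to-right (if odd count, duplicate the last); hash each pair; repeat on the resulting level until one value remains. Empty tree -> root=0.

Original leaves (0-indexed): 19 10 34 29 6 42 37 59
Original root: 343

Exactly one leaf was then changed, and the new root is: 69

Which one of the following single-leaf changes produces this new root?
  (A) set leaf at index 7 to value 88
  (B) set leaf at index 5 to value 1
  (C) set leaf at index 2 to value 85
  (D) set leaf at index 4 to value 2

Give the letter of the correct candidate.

Answer: B

Derivation:
Original leaves: [19, 10, 34, 29, 6, 42, 37, 59]
Target new root: 69
Try each candidate change and compute the resulting root:
Candidate A: set leaf[7] = 88 -> leaves = [19, 10, 34, 29, 6, 42, 37, 88]
  L0: [19, 10, 34, 29, 6, 42, 37, 88]
  L1: h(19,10)=(19*31+10)%997=599 h(34,29)=(34*31+29)%997=86 h(6,42)=(6*31+42)%997=228 h(37,88)=(37*31+88)%997=238 -> [599, 86, 228, 238]
  L2: h(599,86)=(599*31+86)%997=709 h(228,238)=(228*31+238)%997=327 -> [709, 327]
  L3: h(709,327)=(709*31+327)%997=372 -> [372]
  root = 372 != target 69
Candidate B: set leaf[5] = 1 -> leaves = [19, 10, 34, 29, 6, 1, 37, 59]
  L0: [19, 10, 34, 29, 6, 1, 37, 59]
  L1: h(19,10)=(19*31+10)%997=599 h(34,29)=(34*31+29)%997=86 h(6,1)=(6*31+1)%997=187 h(37,59)=(37*31+59)%997=209 -> [599, 86, 187, 209]
  L2: h(599,86)=(599*31+86)%997=709 h(187,209)=(187*31+209)%997=24 -> [709, 24]
  L3: h(709,24)=(709*31+24)%997=69 -> [69]
  root = 69 == target 69  ** MATCH **
Candidate C: set leaf[2] = 85 -> leaves = [19, 10, 85, 29, 6, 42, 37, 59]
  L0: [19, 10, 85, 29, 6, 42, 37, 59]
  L1: h(19,10)=(19*31+10)%997=599 h(85,29)=(85*31+29)%997=670 h(6,42)=(6*31+42)%997=228 h(37,59)=(37*31+59)%997=209 -> [599, 670, 228, 209]
  L2: h(599,670)=(599*31+670)%997=296 h(228,209)=(228*31+209)%997=298 -> [296, 298]
  L3: h(296,298)=(296*31+298)%997=501 -> [501]
  root = 501 != target 69
Candidate D: set leaf[4] = 2 -> leaves = [19, 10, 34, 29, 2, 42, 37, 59]
  L0: [19, 10, 34, 29, 2, 42, 37, 59]
  L1: h(19,10)=(19*31+10)%997=599 h(34,29)=(34*31+29)%997=86 h(2,42)=(2*31+42)%997=104 h(37,59)=(37*31+59)%997=209 -> [599, 86, 104, 209]
  L2: h(599,86)=(599*31+86)%997=709 h(104,209)=(104*31+209)%997=442 -> [709, 442]
  L3: h(709,442)=(709*31+442)%997=487 -> [487]
  root = 487 != target 69
Candidate B produces the target root.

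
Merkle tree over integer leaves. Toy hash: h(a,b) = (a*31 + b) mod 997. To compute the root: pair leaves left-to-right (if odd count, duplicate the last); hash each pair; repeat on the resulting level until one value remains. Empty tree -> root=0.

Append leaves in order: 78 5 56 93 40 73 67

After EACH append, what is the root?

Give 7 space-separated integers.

Answer: 78 429 136 173 461 520 354

Derivation:
After append 78 (leaves=[78]):
  L0: [78]
  root=78
After append 5 (leaves=[78, 5]):
  L0: [78, 5]
  L1: h(78,5)=(78*31+5)%997=429 -> [429]
  root=429
After append 56 (leaves=[78, 5, 56]):
  L0: [78, 5, 56]
  L1: h(78,5)=(78*31+5)%997=429 h(56,56)=(56*31+56)%997=795 -> [429, 795]
  L2: h(429,795)=(429*31+795)%997=136 -> [136]
  root=136
After append 93 (leaves=[78, 5, 56, 93]):
  L0: [78, 5, 56, 93]
  L1: h(78,5)=(78*31+5)%997=429 h(56,93)=(56*31+93)%997=832 -> [429, 832]
  L2: h(429,832)=(429*31+832)%997=173 -> [173]
  root=173
After append 40 (leaves=[78, 5, 56, 93, 40]):
  L0: [78, 5, 56, 93, 40]
  L1: h(78,5)=(78*31+5)%997=429 h(56,93)=(56*31+93)%997=832 h(40,40)=(40*31+40)%997=283 -> [429, 832, 283]
  L2: h(429,832)=(429*31+832)%997=173 h(283,283)=(283*31+283)%997=83 -> [173, 83]
  L3: h(173,83)=(173*31+83)%997=461 -> [461]
  root=461
After append 73 (leaves=[78, 5, 56, 93, 40, 73]):
  L0: [78, 5, 56, 93, 40, 73]
  L1: h(78,5)=(78*31+5)%997=429 h(56,93)=(56*31+93)%997=832 h(40,73)=(40*31+73)%997=316 -> [429, 832, 316]
  L2: h(429,832)=(429*31+832)%997=173 h(316,316)=(316*31+316)%997=142 -> [173, 142]
  L3: h(173,142)=(173*31+142)%997=520 -> [520]
  root=520
After append 67 (leaves=[78, 5, 56, 93, 40, 73, 67]):
  L0: [78, 5, 56, 93, 40, 73, 67]
  L1: h(78,5)=(78*31+5)%997=429 h(56,93)=(56*31+93)%997=832 h(40,73)=(40*31+73)%997=316 h(67,67)=(67*31+67)%997=150 -> [429, 832, 316, 150]
  L2: h(429,832)=(429*31+832)%997=173 h(316,150)=(316*31+150)%997=973 -> [173, 973]
  L3: h(173,973)=(173*31+973)%997=354 -> [354]
  root=354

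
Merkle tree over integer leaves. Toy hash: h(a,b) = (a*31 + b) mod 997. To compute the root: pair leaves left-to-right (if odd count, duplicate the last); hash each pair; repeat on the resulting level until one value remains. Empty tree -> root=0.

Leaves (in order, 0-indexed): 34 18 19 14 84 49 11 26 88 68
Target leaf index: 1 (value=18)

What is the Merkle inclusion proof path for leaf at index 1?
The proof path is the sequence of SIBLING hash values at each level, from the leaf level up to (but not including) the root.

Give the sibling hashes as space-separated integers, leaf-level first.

L0 (leaves): [34, 18, 19, 14, 84, 49, 11, 26, 88, 68], target index=1
L1: h(34,18)=(34*31+18)%997=75 [pair 0] h(19,14)=(19*31+14)%997=603 [pair 1] h(84,49)=(84*31+49)%997=659 [pair 2] h(11,26)=(11*31+26)%997=367 [pair 3] h(88,68)=(88*31+68)%997=802 [pair 4] -> [75, 603, 659, 367, 802]
  Sibling for proof at L0: 34
L2: h(75,603)=(75*31+603)%997=934 [pair 0] h(659,367)=(659*31+367)%997=856 [pair 1] h(802,802)=(802*31+802)%997=739 [pair 2] -> [934, 856, 739]
  Sibling for proof at L1: 603
L3: h(934,856)=(934*31+856)%997=897 [pair 0] h(739,739)=(739*31+739)%997=717 [pair 1] -> [897, 717]
  Sibling for proof at L2: 856
L4: h(897,717)=(897*31+717)%997=608 [pair 0] -> [608]
  Sibling for proof at L3: 717
Root: 608
Proof path (sibling hashes from leaf to root): [34, 603, 856, 717]

Answer: 34 603 856 717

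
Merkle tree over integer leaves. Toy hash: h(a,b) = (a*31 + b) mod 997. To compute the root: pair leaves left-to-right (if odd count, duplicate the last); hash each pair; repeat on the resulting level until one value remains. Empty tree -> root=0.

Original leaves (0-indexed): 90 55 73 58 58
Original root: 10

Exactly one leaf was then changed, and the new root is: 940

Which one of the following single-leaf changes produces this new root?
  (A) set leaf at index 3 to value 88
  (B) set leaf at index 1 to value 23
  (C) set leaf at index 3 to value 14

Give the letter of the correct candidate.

Original leaves: [90, 55, 73, 58, 58]
Target new root: 940
Try each candidate change and compute the resulting root:
Candidate A: set leaf[3] = 88 -> leaves = [90, 55, 73, 88, 58]
  L0: [90, 55, 73, 88, 58]
  L1: h(90,55)=(90*31+55)%997=851 h(73,88)=(73*31+88)%997=357 h(58,58)=(58*31+58)%997=859 -> [851, 357, 859]
  L2: h(851,357)=(851*31+357)%997=816 h(859,859)=(859*31+859)%997=569 -> [816, 569]
  L3: h(816,569)=(816*31+569)%997=940 -> [940]
  root = 940 == target 940  ** MATCH **
Candidate B: set leaf[1] = 23 -> leaves = [90, 23, 73, 58, 58]
  L0: [90, 23, 73, 58, 58]
  L1: h(90,23)=(90*31+23)%997=819 h(73,58)=(73*31+58)%997=327 h(58,58)=(58*31+58)%997=859 -> [819, 327, 859]
  L2: h(819,327)=(819*31+327)%997=791 h(859,859)=(859*31+859)%997=569 -> [791, 569]
  L3: h(791,569)=(791*31+569)%997=165 -> [165]
  root = 165 != target 940
Candidate C: set leaf[3] = 14 -> leaves = [90, 55, 73, 14, 58]
  L0: [90, 55, 73, 14, 58]
  L1: h(90,55)=(90*31+55)%997=851 h(73,14)=(73*31+14)%997=283 h(58,58)=(58*31+58)%997=859 -> [851, 283, 859]
  L2: h(851,283)=(851*31+283)%997=742 h(859,859)=(859*31+859)%997=569 -> [742, 569]
  L3: h(742,569)=(742*31+569)%997=640 -> [640]
  root = 640 != target 940
Candidate A produces the target root.

Answer: A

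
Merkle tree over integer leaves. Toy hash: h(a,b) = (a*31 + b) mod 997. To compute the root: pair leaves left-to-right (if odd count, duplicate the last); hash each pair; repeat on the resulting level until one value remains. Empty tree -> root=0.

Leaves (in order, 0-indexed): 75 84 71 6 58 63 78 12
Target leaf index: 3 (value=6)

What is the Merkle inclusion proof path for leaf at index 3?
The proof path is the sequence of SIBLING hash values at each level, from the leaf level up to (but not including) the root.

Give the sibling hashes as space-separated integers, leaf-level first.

Answer: 71 415 301

Derivation:
L0 (leaves): [75, 84, 71, 6, 58, 63, 78, 12], target index=3
L1: h(75,84)=(75*31+84)%997=415 [pair 0] h(71,6)=(71*31+6)%997=213 [pair 1] h(58,63)=(58*31+63)%997=864 [pair 2] h(78,12)=(78*31+12)%997=436 [pair 3] -> [415, 213, 864, 436]
  Sibling for proof at L0: 71
L2: h(415,213)=(415*31+213)%997=117 [pair 0] h(864,436)=(864*31+436)%997=301 [pair 1] -> [117, 301]
  Sibling for proof at L1: 415
L3: h(117,301)=(117*31+301)%997=937 [pair 0] -> [937]
  Sibling for proof at L2: 301
Root: 937
Proof path (sibling hashes from leaf to root): [71, 415, 301]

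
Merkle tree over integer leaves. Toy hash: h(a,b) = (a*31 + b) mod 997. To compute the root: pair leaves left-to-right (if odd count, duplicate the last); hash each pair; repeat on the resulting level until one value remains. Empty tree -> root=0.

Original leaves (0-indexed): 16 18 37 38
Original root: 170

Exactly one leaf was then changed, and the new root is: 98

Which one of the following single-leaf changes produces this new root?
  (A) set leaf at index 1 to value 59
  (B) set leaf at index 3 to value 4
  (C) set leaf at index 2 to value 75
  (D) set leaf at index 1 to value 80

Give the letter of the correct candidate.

Original leaves: [16, 18, 37, 38]
Target new root: 98
Try each candidate change and compute the resulting root:
Candidate A: set leaf[1] = 59 -> leaves = [16, 59, 37, 38]
  L0: [16, 59, 37, 38]
  L1: h(16,59)=(16*31+59)%997=555 h(37,38)=(37*31+38)%997=188 -> [555, 188]
  L2: h(555,188)=(555*31+188)%997=444 -> [444]
  root = 444 != target 98
Candidate B: set leaf[3] = 4 -> leaves = [16, 18, 37, 4]
  L0: [16, 18, 37, 4]
  L1: h(16,18)=(16*31+18)%997=514 h(37,4)=(37*31+4)%997=154 -> [514, 154]
  L2: h(514,154)=(514*31+154)%997=136 -> [136]
  root = 136 != target 98
Candidate C: set leaf[2] = 75 -> leaves = [16, 18, 75, 38]
  L0: [16, 18, 75, 38]
  L1: h(16,18)=(16*31+18)%997=514 h(75,38)=(75*31+38)%997=369 -> [514, 369]
  L2: h(514,369)=(514*31+369)%997=351 -> [351]
  root = 351 != target 98
Candidate D: set leaf[1] = 80 -> leaves = [16, 80, 37, 38]
  L0: [16, 80, 37, 38]
  L1: h(16,80)=(16*31+80)%997=576 h(37,38)=(37*31+38)%997=188 -> [576, 188]
  L2: h(576,188)=(576*31+188)%997=98 -> [98]
  root = 98 == target 98  ** MATCH **
Candidate D produces the target root.

Answer: D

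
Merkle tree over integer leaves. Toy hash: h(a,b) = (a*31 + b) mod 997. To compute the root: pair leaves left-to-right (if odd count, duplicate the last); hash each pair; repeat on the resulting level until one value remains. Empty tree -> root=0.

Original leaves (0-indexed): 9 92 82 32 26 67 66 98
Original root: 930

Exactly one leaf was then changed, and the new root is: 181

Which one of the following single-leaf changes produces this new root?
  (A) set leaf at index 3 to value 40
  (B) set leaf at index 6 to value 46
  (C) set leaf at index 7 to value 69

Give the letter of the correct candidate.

Answer: A

Derivation:
Original leaves: [9, 92, 82, 32, 26, 67, 66, 98]
Target new root: 181
Try each candidate change and compute the resulting root:
Candidate A: set leaf[3] = 40 -> leaves = [9, 92, 82, 40, 26, 67, 66, 98]
  L0: [9, 92, 82, 40, 26, 67, 66, 98]
  L1: h(9,92)=(9*31+92)%997=371 h(82,40)=(82*31+40)%997=588 h(26,67)=(26*31+67)%997=873 h(66,98)=(66*31+98)%997=150 -> [371, 588, 873, 150]
  L2: h(371,588)=(371*31+588)%997=125 h(873,150)=(873*31+150)%997=294 -> [125, 294]
  L3: h(125,294)=(125*31+294)%997=181 -> [181]
  root = 181 == target 181  ** MATCH **
Candidate B: set leaf[6] = 46 -> leaves = [9, 92, 82, 32, 26, 67, 46, 98]
  L0: [9, 92, 82, 32, 26, 67, 46, 98]
  L1: h(9,92)=(9*31+92)%997=371 h(82,32)=(82*31+32)%997=580 h(26,67)=(26*31+67)%997=873 h(46,98)=(46*31+98)%997=527 -> [371, 580, 873, 527]
  L2: h(371,580)=(371*31+580)%997=117 h(873,527)=(873*31+527)%997=671 -> [117, 671]
  L3: h(117,671)=(117*31+671)%997=310 -> [310]
  root = 310 != target 181
Candidate C: set leaf[7] = 69 -> leaves = [9, 92, 82, 32, 26, 67, 66, 69]
  L0: [9, 92, 82, 32, 26, 67, 66, 69]
  L1: h(9,92)=(9*31+92)%997=371 h(82,32)=(82*31+32)%997=580 h(26,67)=(26*31+67)%997=873 h(66,69)=(66*31+69)%997=121 -> [371, 580, 873, 121]
  L2: h(371,580)=(371*31+580)%997=117 h(873,121)=(873*31+121)%997=265 -> [117, 265]
  L3: h(117,265)=(117*31+265)%997=901 -> [901]
  root = 901 != target 181
Candidate A produces the target root.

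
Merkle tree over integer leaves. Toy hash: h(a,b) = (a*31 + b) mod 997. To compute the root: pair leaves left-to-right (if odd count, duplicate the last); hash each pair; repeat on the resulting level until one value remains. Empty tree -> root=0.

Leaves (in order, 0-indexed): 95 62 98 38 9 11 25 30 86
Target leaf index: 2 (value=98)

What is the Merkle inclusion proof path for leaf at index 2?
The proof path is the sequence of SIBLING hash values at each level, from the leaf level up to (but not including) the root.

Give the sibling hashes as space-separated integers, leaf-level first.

L0 (leaves): [95, 62, 98, 38, 9, 11, 25, 30, 86], target index=2
L1: h(95,62)=(95*31+62)%997=16 [pair 0] h(98,38)=(98*31+38)%997=85 [pair 1] h(9,11)=(9*31+11)%997=290 [pair 2] h(25,30)=(25*31+30)%997=805 [pair 3] h(86,86)=(86*31+86)%997=758 [pair 4] -> [16, 85, 290, 805, 758]
  Sibling for proof at L0: 38
L2: h(16,85)=(16*31+85)%997=581 [pair 0] h(290,805)=(290*31+805)%997=822 [pair 1] h(758,758)=(758*31+758)%997=328 [pair 2] -> [581, 822, 328]
  Sibling for proof at L1: 16
L3: h(581,822)=(581*31+822)%997=887 [pair 0] h(328,328)=(328*31+328)%997=526 [pair 1] -> [887, 526]
  Sibling for proof at L2: 822
L4: h(887,526)=(887*31+526)%997=107 [pair 0] -> [107]
  Sibling for proof at L3: 526
Root: 107
Proof path (sibling hashes from leaf to root): [38, 16, 822, 526]

Answer: 38 16 822 526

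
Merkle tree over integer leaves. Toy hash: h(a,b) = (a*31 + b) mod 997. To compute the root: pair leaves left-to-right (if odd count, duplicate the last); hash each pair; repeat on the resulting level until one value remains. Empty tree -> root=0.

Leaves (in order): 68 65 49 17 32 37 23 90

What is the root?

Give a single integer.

Answer: 96

Derivation:
L0: [68, 65, 49, 17, 32, 37, 23, 90]
L1: h(68,65)=(68*31+65)%997=179 h(49,17)=(49*31+17)%997=539 h(32,37)=(32*31+37)%997=32 h(23,90)=(23*31+90)%997=803 -> [179, 539, 32, 803]
L2: h(179,539)=(179*31+539)%997=106 h(32,803)=(32*31+803)%997=798 -> [106, 798]
L3: h(106,798)=(106*31+798)%997=96 -> [96]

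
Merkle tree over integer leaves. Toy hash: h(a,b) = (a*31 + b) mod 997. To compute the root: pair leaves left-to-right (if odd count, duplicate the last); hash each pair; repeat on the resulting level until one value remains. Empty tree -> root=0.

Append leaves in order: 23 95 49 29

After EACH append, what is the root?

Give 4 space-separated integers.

After append 23 (leaves=[23]):
  L0: [23]
  root=23
After append 95 (leaves=[23, 95]):
  L0: [23, 95]
  L1: h(23,95)=(23*31+95)%997=808 -> [808]
  root=808
After append 49 (leaves=[23, 95, 49]):
  L0: [23, 95, 49]
  L1: h(23,95)=(23*31+95)%997=808 h(49,49)=(49*31+49)%997=571 -> [808, 571]
  L2: h(808,571)=(808*31+571)%997=694 -> [694]
  root=694
After append 29 (leaves=[23, 95, 49, 29]):
  L0: [23, 95, 49, 29]
  L1: h(23,95)=(23*31+95)%997=808 h(49,29)=(49*31+29)%997=551 -> [808, 551]
  L2: h(808,551)=(808*31+551)%997=674 -> [674]
  root=674

Answer: 23 808 694 674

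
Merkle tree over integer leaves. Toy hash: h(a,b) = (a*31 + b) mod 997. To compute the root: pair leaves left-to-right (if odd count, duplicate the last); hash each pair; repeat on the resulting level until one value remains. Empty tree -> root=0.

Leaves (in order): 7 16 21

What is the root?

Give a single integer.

L0: [7, 16, 21]
L1: h(7,16)=(7*31+16)%997=233 h(21,21)=(21*31+21)%997=672 -> [233, 672]
L2: h(233,672)=(233*31+672)%997=916 -> [916]

Answer: 916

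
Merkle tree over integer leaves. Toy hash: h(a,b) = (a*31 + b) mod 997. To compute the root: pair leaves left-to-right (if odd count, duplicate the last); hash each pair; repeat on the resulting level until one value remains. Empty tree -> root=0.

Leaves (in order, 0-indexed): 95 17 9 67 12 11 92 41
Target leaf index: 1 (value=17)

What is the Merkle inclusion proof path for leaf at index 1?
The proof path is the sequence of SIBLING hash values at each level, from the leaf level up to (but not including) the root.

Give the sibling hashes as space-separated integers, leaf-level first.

Answer: 95 346 808

Derivation:
L0 (leaves): [95, 17, 9, 67, 12, 11, 92, 41], target index=1
L1: h(95,17)=(95*31+17)%997=968 [pair 0] h(9,67)=(9*31+67)%997=346 [pair 1] h(12,11)=(12*31+11)%997=383 [pair 2] h(92,41)=(92*31+41)%997=899 [pair 3] -> [968, 346, 383, 899]
  Sibling for proof at L0: 95
L2: h(968,346)=(968*31+346)%997=444 [pair 0] h(383,899)=(383*31+899)%997=808 [pair 1] -> [444, 808]
  Sibling for proof at L1: 346
L3: h(444,808)=(444*31+808)%997=614 [pair 0] -> [614]
  Sibling for proof at L2: 808
Root: 614
Proof path (sibling hashes from leaf to root): [95, 346, 808]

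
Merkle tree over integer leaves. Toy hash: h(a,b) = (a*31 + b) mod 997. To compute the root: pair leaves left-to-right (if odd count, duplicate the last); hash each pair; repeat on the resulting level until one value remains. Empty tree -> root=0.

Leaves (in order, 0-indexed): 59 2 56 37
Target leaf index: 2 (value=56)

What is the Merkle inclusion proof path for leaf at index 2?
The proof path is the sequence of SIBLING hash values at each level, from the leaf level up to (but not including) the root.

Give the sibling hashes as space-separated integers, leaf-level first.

L0 (leaves): [59, 2, 56, 37], target index=2
L1: h(59,2)=(59*31+2)%997=834 [pair 0] h(56,37)=(56*31+37)%997=776 [pair 1] -> [834, 776]
  Sibling for proof at L0: 37
L2: h(834,776)=(834*31+776)%997=708 [pair 0] -> [708]
  Sibling for proof at L1: 834
Root: 708
Proof path (sibling hashes from leaf to root): [37, 834]

Answer: 37 834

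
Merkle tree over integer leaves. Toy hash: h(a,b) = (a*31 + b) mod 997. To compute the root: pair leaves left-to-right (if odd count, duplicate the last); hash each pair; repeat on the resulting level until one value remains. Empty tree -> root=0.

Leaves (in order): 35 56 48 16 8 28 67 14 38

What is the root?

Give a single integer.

L0: [35, 56, 48, 16, 8, 28, 67, 14, 38]
L1: h(35,56)=(35*31+56)%997=144 h(48,16)=(48*31+16)%997=507 h(8,28)=(8*31+28)%997=276 h(67,14)=(67*31+14)%997=97 h(38,38)=(38*31+38)%997=219 -> [144, 507, 276, 97, 219]
L2: h(144,507)=(144*31+507)%997=983 h(276,97)=(276*31+97)%997=677 h(219,219)=(219*31+219)%997=29 -> [983, 677, 29]
L3: h(983,677)=(983*31+677)%997=243 h(29,29)=(29*31+29)%997=928 -> [243, 928]
L4: h(243,928)=(243*31+928)%997=485 -> [485]

Answer: 485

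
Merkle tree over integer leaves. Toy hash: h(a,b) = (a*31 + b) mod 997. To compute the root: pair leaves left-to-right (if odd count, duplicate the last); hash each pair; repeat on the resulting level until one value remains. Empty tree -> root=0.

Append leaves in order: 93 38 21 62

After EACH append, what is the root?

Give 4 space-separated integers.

After append 93 (leaves=[93]):
  L0: [93]
  root=93
After append 38 (leaves=[93, 38]):
  L0: [93, 38]
  L1: h(93,38)=(93*31+38)%997=927 -> [927]
  root=927
After append 21 (leaves=[93, 38, 21]):
  L0: [93, 38, 21]
  L1: h(93,38)=(93*31+38)%997=927 h(21,21)=(21*31+21)%997=672 -> [927, 672]
  L2: h(927,672)=(927*31+672)%997=496 -> [496]
  root=496
After append 62 (leaves=[93, 38, 21, 62]):
  L0: [93, 38, 21, 62]
  L1: h(93,38)=(93*31+38)%997=927 h(21,62)=(21*31+62)%997=713 -> [927, 713]
  L2: h(927,713)=(927*31+713)%997=537 -> [537]
  root=537

Answer: 93 927 496 537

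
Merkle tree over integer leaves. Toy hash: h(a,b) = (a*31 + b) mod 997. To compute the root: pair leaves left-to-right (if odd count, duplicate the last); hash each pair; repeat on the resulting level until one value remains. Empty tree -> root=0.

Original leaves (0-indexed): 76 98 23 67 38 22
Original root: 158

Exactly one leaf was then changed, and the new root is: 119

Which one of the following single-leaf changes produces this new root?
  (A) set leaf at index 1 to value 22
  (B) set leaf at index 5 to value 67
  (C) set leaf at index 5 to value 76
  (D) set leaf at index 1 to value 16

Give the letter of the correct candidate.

Original leaves: [76, 98, 23, 67, 38, 22]
Target new root: 119
Try each candidate change and compute the resulting root:
Candidate A: set leaf[1] = 22 -> leaves = [76, 22, 23, 67, 38, 22]
  L0: [76, 22, 23, 67, 38, 22]
  L1: h(76,22)=(76*31+22)%997=384 h(23,67)=(23*31+67)%997=780 h(38,22)=(38*31+22)%997=203 -> [384, 780, 203]
  L2: h(384,780)=(384*31+780)%997=720 h(203,203)=(203*31+203)%997=514 -> [720, 514]
  L3: h(720,514)=(720*31+514)%997=900 -> [900]
  root = 900 != target 119
Candidate B: set leaf[5] = 67 -> leaves = [76, 98, 23, 67, 38, 67]
  L0: [76, 98, 23, 67, 38, 67]
  L1: h(76,98)=(76*31+98)%997=460 h(23,67)=(23*31+67)%997=780 h(38,67)=(38*31+67)%997=248 -> [460, 780, 248]
  L2: h(460,780)=(460*31+780)%997=85 h(248,248)=(248*31+248)%997=957 -> [85, 957]
  L3: h(85,957)=(85*31+957)%997=601 -> [601]
  root = 601 != target 119
Candidate C: set leaf[5] = 76 -> leaves = [76, 98, 23, 67, 38, 76]
  L0: [76, 98, 23, 67, 38, 76]
  L1: h(76,98)=(76*31+98)%997=460 h(23,67)=(23*31+67)%997=780 h(38,76)=(38*31+76)%997=257 -> [460, 780, 257]
  L2: h(460,780)=(460*31+780)%997=85 h(257,257)=(257*31+257)%997=248 -> [85, 248]
  L3: h(85,248)=(85*31+248)%997=889 -> [889]
  root = 889 != target 119
Candidate D: set leaf[1] = 16 -> leaves = [76, 16, 23, 67, 38, 22]
  L0: [76, 16, 23, 67, 38, 22]
  L1: h(76,16)=(76*31+16)%997=378 h(23,67)=(23*31+67)%997=780 h(38,22)=(38*31+22)%997=203 -> [378, 780, 203]
  L2: h(378,780)=(378*31+780)%997=534 h(203,203)=(203*31+203)%997=514 -> [534, 514]
  L3: h(534,514)=(534*31+514)%997=119 -> [119]
  root = 119 == target 119  ** MATCH **
Candidate D produces the target root.

Answer: D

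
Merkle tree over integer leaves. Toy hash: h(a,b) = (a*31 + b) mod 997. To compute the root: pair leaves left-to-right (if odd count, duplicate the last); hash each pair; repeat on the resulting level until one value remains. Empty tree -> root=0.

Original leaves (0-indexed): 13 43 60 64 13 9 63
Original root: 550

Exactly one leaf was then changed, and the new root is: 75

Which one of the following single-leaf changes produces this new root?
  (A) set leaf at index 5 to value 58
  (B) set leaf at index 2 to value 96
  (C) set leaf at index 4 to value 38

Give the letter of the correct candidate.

Original leaves: [13, 43, 60, 64, 13, 9, 63]
Target new root: 75
Try each candidate change and compute the resulting root:
Candidate A: set leaf[5] = 58 -> leaves = [13, 43, 60, 64, 13, 58, 63]
  L0: [13, 43, 60, 64, 13, 58, 63]
  L1: h(13,43)=(13*31+43)%997=446 h(60,64)=(60*31+64)%997=927 h(13,58)=(13*31+58)%997=461 h(63,63)=(63*31+63)%997=22 -> [446, 927, 461, 22]
  L2: h(446,927)=(446*31+927)%997=795 h(461,22)=(461*31+22)%997=355 -> [795, 355]
  L3: h(795,355)=(795*31+355)%997=75 -> [75]
  root = 75 == target 75  ** MATCH **
Candidate B: set leaf[2] = 96 -> leaves = [13, 43, 96, 64, 13, 9, 63]
  L0: [13, 43, 96, 64, 13, 9, 63]
  L1: h(13,43)=(13*31+43)%997=446 h(96,64)=(96*31+64)%997=49 h(13,9)=(13*31+9)%997=412 h(63,63)=(63*31+63)%997=22 -> [446, 49, 412, 22]
  L2: h(446,49)=(446*31+49)%997=914 h(412,22)=(412*31+22)%997=830 -> [914, 830]
  L3: h(914,830)=(914*31+830)%997=251 -> [251]
  root = 251 != target 75
Candidate C: set leaf[4] = 38 -> leaves = [13, 43, 60, 64, 38, 9, 63]
  L0: [13, 43, 60, 64, 38, 9, 63]
  L1: h(13,43)=(13*31+43)%997=446 h(60,64)=(60*31+64)%997=927 h(38,9)=(38*31+9)%997=190 h(63,63)=(63*31+63)%997=22 -> [446, 927, 190, 22]
  L2: h(446,927)=(446*31+927)%997=795 h(190,22)=(190*31+22)%997=927 -> [795, 927]
  L3: h(795,927)=(795*31+927)%997=647 -> [647]
  root = 647 != target 75
Candidate A produces the target root.

Answer: A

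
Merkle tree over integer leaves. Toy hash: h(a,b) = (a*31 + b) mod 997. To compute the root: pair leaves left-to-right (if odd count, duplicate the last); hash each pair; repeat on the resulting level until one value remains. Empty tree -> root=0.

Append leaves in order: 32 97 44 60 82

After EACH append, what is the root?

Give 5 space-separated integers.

Answer: 32 92 272 288 175

Derivation:
After append 32 (leaves=[32]):
  L0: [32]
  root=32
After append 97 (leaves=[32, 97]):
  L0: [32, 97]
  L1: h(32,97)=(32*31+97)%997=92 -> [92]
  root=92
After append 44 (leaves=[32, 97, 44]):
  L0: [32, 97, 44]
  L1: h(32,97)=(32*31+97)%997=92 h(44,44)=(44*31+44)%997=411 -> [92, 411]
  L2: h(92,411)=(92*31+411)%997=272 -> [272]
  root=272
After append 60 (leaves=[32, 97, 44, 60]):
  L0: [32, 97, 44, 60]
  L1: h(32,97)=(32*31+97)%997=92 h(44,60)=(44*31+60)%997=427 -> [92, 427]
  L2: h(92,427)=(92*31+427)%997=288 -> [288]
  root=288
After append 82 (leaves=[32, 97, 44, 60, 82]):
  L0: [32, 97, 44, 60, 82]
  L1: h(32,97)=(32*31+97)%997=92 h(44,60)=(44*31+60)%997=427 h(82,82)=(82*31+82)%997=630 -> [92, 427, 630]
  L2: h(92,427)=(92*31+427)%997=288 h(630,630)=(630*31+630)%997=220 -> [288, 220]
  L3: h(288,220)=(288*31+220)%997=175 -> [175]
  root=175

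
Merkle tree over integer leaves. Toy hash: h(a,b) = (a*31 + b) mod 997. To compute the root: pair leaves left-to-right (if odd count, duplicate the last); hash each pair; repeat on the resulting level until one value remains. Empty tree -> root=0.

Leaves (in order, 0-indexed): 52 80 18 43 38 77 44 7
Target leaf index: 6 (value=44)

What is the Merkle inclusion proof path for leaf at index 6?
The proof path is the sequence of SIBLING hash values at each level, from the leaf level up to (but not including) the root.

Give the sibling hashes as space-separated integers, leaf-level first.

Answer: 7 258 212

Derivation:
L0 (leaves): [52, 80, 18, 43, 38, 77, 44, 7], target index=6
L1: h(52,80)=(52*31+80)%997=695 [pair 0] h(18,43)=(18*31+43)%997=601 [pair 1] h(38,77)=(38*31+77)%997=258 [pair 2] h(44,7)=(44*31+7)%997=374 [pair 3] -> [695, 601, 258, 374]
  Sibling for proof at L0: 7
L2: h(695,601)=(695*31+601)%997=212 [pair 0] h(258,374)=(258*31+374)%997=396 [pair 1] -> [212, 396]
  Sibling for proof at L1: 258
L3: h(212,396)=(212*31+396)%997=986 [pair 0] -> [986]
  Sibling for proof at L2: 212
Root: 986
Proof path (sibling hashes from leaf to root): [7, 258, 212]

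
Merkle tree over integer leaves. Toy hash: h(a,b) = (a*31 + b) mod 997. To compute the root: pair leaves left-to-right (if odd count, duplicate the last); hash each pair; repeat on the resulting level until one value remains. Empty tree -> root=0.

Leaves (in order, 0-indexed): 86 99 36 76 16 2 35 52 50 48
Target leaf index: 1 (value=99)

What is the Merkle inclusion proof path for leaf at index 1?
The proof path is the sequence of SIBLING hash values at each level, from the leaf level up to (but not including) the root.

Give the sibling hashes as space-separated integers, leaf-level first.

L0 (leaves): [86, 99, 36, 76, 16, 2, 35, 52, 50, 48], target index=1
L1: h(86,99)=(86*31+99)%997=771 [pair 0] h(36,76)=(36*31+76)%997=195 [pair 1] h(16,2)=(16*31+2)%997=498 [pair 2] h(35,52)=(35*31+52)%997=140 [pair 3] h(50,48)=(50*31+48)%997=601 [pair 4] -> [771, 195, 498, 140, 601]
  Sibling for proof at L0: 86
L2: h(771,195)=(771*31+195)%997=168 [pair 0] h(498,140)=(498*31+140)%997=623 [pair 1] h(601,601)=(601*31+601)%997=289 [pair 2] -> [168, 623, 289]
  Sibling for proof at L1: 195
L3: h(168,623)=(168*31+623)%997=846 [pair 0] h(289,289)=(289*31+289)%997=275 [pair 1] -> [846, 275]
  Sibling for proof at L2: 623
L4: h(846,275)=(846*31+275)%997=579 [pair 0] -> [579]
  Sibling for proof at L3: 275
Root: 579
Proof path (sibling hashes from leaf to root): [86, 195, 623, 275]

Answer: 86 195 623 275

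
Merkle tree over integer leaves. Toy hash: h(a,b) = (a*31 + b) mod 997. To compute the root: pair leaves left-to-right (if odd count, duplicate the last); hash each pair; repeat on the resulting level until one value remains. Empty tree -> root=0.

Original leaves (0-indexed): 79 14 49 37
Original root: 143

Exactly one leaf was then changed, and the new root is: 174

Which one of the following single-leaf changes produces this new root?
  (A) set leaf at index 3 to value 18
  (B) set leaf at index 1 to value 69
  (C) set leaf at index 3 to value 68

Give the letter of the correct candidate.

Original leaves: [79, 14, 49, 37]
Target new root: 174
Try each candidate change and compute the resulting root:
Candidate A: set leaf[3] = 18 -> leaves = [79, 14, 49, 18]
  L0: [79, 14, 49, 18]
  L1: h(79,14)=(79*31+14)%997=469 h(49,18)=(49*31+18)%997=540 -> [469, 540]
  L2: h(469,540)=(469*31+540)%997=124 -> [124]
  root = 124 != target 174
Candidate B: set leaf[1] = 69 -> leaves = [79, 69, 49, 37]
  L0: [79, 69, 49, 37]
  L1: h(79,69)=(79*31+69)%997=524 h(49,37)=(49*31+37)%997=559 -> [524, 559]
  L2: h(524,559)=(524*31+559)%997=851 -> [851]
  root = 851 != target 174
Candidate C: set leaf[3] = 68 -> leaves = [79, 14, 49, 68]
  L0: [79, 14, 49, 68]
  L1: h(79,14)=(79*31+14)%997=469 h(49,68)=(49*31+68)%997=590 -> [469, 590]
  L2: h(469,590)=(469*31+590)%997=174 -> [174]
  root = 174 == target 174  ** MATCH **
Candidate C produces the target root.

Answer: C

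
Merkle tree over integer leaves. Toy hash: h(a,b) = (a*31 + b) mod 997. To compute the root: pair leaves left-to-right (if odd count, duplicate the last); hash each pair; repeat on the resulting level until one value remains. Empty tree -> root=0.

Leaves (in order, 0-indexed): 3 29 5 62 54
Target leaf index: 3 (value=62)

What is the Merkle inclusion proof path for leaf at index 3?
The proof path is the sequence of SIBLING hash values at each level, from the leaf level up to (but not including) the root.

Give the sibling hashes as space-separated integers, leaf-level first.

L0 (leaves): [3, 29, 5, 62, 54], target index=3
L1: h(3,29)=(3*31+29)%997=122 [pair 0] h(5,62)=(5*31+62)%997=217 [pair 1] h(54,54)=(54*31+54)%997=731 [pair 2] -> [122, 217, 731]
  Sibling for proof at L0: 5
L2: h(122,217)=(122*31+217)%997=11 [pair 0] h(731,731)=(731*31+731)%997=461 [pair 1] -> [11, 461]
  Sibling for proof at L1: 122
L3: h(11,461)=(11*31+461)%997=802 [pair 0] -> [802]
  Sibling for proof at L2: 461
Root: 802
Proof path (sibling hashes from leaf to root): [5, 122, 461]

Answer: 5 122 461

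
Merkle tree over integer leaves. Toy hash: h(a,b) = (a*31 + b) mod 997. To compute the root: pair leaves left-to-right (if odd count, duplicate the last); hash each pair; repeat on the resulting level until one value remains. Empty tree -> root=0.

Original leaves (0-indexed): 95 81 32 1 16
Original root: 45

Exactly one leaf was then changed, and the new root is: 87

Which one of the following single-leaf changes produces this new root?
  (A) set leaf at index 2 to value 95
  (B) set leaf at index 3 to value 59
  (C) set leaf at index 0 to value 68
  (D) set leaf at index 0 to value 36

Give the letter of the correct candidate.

Answer: D

Derivation:
Original leaves: [95, 81, 32, 1, 16]
Target new root: 87
Try each candidate change and compute the resulting root:
Candidate A: set leaf[2] = 95 -> leaves = [95, 81, 95, 1, 16]
  L0: [95, 81, 95, 1, 16]
  L1: h(95,81)=(95*31+81)%997=35 h(95,1)=(95*31+1)%997=952 h(16,16)=(16*31+16)%997=512 -> [35, 952, 512]
  L2: h(35,952)=(35*31+952)%997=43 h(512,512)=(512*31+512)%997=432 -> [43, 432]
  L3: h(43,432)=(43*31+432)%997=768 -> [768]
  root = 768 != target 87
Candidate B: set leaf[3] = 59 -> leaves = [95, 81, 32, 59, 16]
  L0: [95, 81, 32, 59, 16]
  L1: h(95,81)=(95*31+81)%997=35 h(32,59)=(32*31+59)%997=54 h(16,16)=(16*31+16)%997=512 -> [35, 54, 512]
  L2: h(35,54)=(35*31+54)%997=142 h(512,512)=(512*31+512)%997=432 -> [142, 432]
  L3: h(142,432)=(142*31+432)%997=846 -> [846]
  root = 846 != target 87
Candidate C: set leaf[0] = 68 -> leaves = [68, 81, 32, 1, 16]
  L0: [68, 81, 32, 1, 16]
  L1: h(68,81)=(68*31+81)%997=195 h(32,1)=(32*31+1)%997=993 h(16,16)=(16*31+16)%997=512 -> [195, 993, 512]
  L2: h(195,993)=(195*31+993)%997=59 h(512,512)=(512*31+512)%997=432 -> [59, 432]
  L3: h(59,432)=(59*31+432)%997=267 -> [267]
  root = 267 != target 87
Candidate D: set leaf[0] = 36 -> leaves = [36, 81, 32, 1, 16]
  L0: [36, 81, 32, 1, 16]
  L1: h(36,81)=(36*31+81)%997=200 h(32,1)=(32*31+1)%997=993 h(16,16)=(16*31+16)%997=512 -> [200, 993, 512]
  L2: h(200,993)=(200*31+993)%997=214 h(512,512)=(512*31+512)%997=432 -> [214, 432]
  L3: h(214,432)=(214*31+432)%997=87 -> [87]
  root = 87 == target 87  ** MATCH **
Candidate D produces the target root.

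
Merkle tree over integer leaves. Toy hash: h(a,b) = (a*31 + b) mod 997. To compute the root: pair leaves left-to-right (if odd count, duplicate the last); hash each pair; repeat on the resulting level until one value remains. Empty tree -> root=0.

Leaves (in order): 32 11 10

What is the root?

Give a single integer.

Answer: 506

Derivation:
L0: [32, 11, 10]
L1: h(32,11)=(32*31+11)%997=6 h(10,10)=(10*31+10)%997=320 -> [6, 320]
L2: h(6,320)=(6*31+320)%997=506 -> [506]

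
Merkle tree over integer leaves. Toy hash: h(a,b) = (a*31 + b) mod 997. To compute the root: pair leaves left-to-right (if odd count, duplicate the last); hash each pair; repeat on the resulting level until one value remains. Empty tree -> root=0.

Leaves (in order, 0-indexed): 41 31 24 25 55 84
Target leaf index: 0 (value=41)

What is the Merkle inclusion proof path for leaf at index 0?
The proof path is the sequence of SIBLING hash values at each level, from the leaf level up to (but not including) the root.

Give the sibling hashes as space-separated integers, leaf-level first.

L0 (leaves): [41, 31, 24, 25, 55, 84], target index=0
L1: h(41,31)=(41*31+31)%997=305 [pair 0] h(24,25)=(24*31+25)%997=769 [pair 1] h(55,84)=(55*31+84)%997=792 [pair 2] -> [305, 769, 792]
  Sibling for proof at L0: 31
L2: h(305,769)=(305*31+769)%997=254 [pair 0] h(792,792)=(792*31+792)%997=419 [pair 1] -> [254, 419]
  Sibling for proof at L1: 769
L3: h(254,419)=(254*31+419)%997=317 [pair 0] -> [317]
  Sibling for proof at L2: 419
Root: 317
Proof path (sibling hashes from leaf to root): [31, 769, 419]

Answer: 31 769 419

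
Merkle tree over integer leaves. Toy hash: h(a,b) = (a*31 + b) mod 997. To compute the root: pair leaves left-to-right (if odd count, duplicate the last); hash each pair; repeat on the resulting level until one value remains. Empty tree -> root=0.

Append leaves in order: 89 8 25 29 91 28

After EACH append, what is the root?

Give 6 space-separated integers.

Answer: 89 773 835 839 550 528

Derivation:
After append 89 (leaves=[89]):
  L0: [89]
  root=89
After append 8 (leaves=[89, 8]):
  L0: [89, 8]
  L1: h(89,8)=(89*31+8)%997=773 -> [773]
  root=773
After append 25 (leaves=[89, 8, 25]):
  L0: [89, 8, 25]
  L1: h(89,8)=(89*31+8)%997=773 h(25,25)=(25*31+25)%997=800 -> [773, 800]
  L2: h(773,800)=(773*31+800)%997=835 -> [835]
  root=835
After append 29 (leaves=[89, 8, 25, 29]):
  L0: [89, 8, 25, 29]
  L1: h(89,8)=(89*31+8)%997=773 h(25,29)=(25*31+29)%997=804 -> [773, 804]
  L2: h(773,804)=(773*31+804)%997=839 -> [839]
  root=839
After append 91 (leaves=[89, 8, 25, 29, 91]):
  L0: [89, 8, 25, 29, 91]
  L1: h(89,8)=(89*31+8)%997=773 h(25,29)=(25*31+29)%997=804 h(91,91)=(91*31+91)%997=918 -> [773, 804, 918]
  L2: h(773,804)=(773*31+804)%997=839 h(918,918)=(918*31+918)%997=463 -> [839, 463]
  L3: h(839,463)=(839*31+463)%997=550 -> [550]
  root=550
After append 28 (leaves=[89, 8, 25, 29, 91, 28]):
  L0: [89, 8, 25, 29, 91, 28]
  L1: h(89,8)=(89*31+8)%997=773 h(25,29)=(25*31+29)%997=804 h(91,28)=(91*31+28)%997=855 -> [773, 804, 855]
  L2: h(773,804)=(773*31+804)%997=839 h(855,855)=(855*31+855)%997=441 -> [839, 441]
  L3: h(839,441)=(839*31+441)%997=528 -> [528]
  root=528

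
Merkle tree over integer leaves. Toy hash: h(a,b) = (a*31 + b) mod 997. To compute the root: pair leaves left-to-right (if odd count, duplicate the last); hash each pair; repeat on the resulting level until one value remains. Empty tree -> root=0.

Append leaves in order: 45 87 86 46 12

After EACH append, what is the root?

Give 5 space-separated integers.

After append 45 (leaves=[45]):
  L0: [45]
  root=45
After append 87 (leaves=[45, 87]):
  L0: [45, 87]
  L1: h(45,87)=(45*31+87)%997=485 -> [485]
  root=485
After append 86 (leaves=[45, 87, 86]):
  L0: [45, 87, 86]
  L1: h(45,87)=(45*31+87)%997=485 h(86,86)=(86*31+86)%997=758 -> [485, 758]
  L2: h(485,758)=(485*31+758)%997=838 -> [838]
  root=838
After append 46 (leaves=[45, 87, 86, 46]):
  L0: [45, 87, 86, 46]
  L1: h(45,87)=(45*31+87)%997=485 h(86,46)=(86*31+46)%997=718 -> [485, 718]
  L2: h(485,718)=(485*31+718)%997=798 -> [798]
  root=798
After append 12 (leaves=[45, 87, 86, 46, 12]):
  L0: [45, 87, 86, 46, 12]
  L1: h(45,87)=(45*31+87)%997=485 h(86,46)=(86*31+46)%997=718 h(12,12)=(12*31+12)%997=384 -> [485, 718, 384]
  L2: h(485,718)=(485*31+718)%997=798 h(384,384)=(384*31+384)%997=324 -> [798, 324]
  L3: h(798,324)=(798*31+324)%997=137 -> [137]
  root=137

Answer: 45 485 838 798 137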